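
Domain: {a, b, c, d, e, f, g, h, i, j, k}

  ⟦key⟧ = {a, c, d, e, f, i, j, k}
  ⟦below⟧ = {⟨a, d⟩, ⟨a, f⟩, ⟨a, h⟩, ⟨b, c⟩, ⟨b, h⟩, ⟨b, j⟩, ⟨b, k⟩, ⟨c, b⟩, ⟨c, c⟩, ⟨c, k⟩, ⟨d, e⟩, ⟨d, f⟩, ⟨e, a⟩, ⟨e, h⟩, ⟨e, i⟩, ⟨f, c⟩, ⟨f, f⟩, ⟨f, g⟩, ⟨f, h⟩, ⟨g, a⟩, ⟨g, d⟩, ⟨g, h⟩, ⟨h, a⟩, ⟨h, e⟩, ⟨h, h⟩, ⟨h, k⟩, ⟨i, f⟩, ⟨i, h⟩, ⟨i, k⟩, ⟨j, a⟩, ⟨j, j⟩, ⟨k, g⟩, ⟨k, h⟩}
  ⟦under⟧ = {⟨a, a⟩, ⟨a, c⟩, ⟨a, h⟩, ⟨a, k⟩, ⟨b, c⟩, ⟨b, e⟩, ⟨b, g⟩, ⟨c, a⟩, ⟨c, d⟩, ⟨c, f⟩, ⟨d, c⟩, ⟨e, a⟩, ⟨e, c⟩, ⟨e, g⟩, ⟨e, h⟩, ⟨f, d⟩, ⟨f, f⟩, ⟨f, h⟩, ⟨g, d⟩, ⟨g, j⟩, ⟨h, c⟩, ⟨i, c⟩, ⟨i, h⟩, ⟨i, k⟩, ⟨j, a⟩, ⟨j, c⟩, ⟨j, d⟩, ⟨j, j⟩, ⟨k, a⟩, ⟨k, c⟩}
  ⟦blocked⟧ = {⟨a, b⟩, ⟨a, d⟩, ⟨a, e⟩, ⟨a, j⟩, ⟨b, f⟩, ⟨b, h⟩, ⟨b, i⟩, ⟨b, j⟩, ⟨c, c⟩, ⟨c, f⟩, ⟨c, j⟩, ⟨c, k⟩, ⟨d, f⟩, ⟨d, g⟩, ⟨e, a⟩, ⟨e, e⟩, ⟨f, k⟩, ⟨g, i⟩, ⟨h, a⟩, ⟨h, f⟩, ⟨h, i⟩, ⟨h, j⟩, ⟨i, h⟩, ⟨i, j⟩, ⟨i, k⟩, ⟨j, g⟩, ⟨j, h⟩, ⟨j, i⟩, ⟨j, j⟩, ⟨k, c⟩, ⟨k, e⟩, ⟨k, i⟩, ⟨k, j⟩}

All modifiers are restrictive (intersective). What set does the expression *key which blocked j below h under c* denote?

{a, i, k}

⟦which blocked j⟧ = {x : ⟨x, j⟩ ∈ ⟦blocked⟧} = {a, b, c, h, i, j, k}
⟦below h⟧ = {x : ⟨x, h⟩ ∈ ⟦below⟧} = {a, b, e, f, g, h, i, k}
⟦under c⟧ = {x : ⟨x, c⟩ ∈ ⟦under⟧} = {a, b, d, e, h, i, j, k}
⟦key⟧ = {a, c, d, e, f, i, j, k}
… ∩ ⟦which blocked j⟧ = {a, c, d, e, f, i, j, k} ∩ {a, b, c, h, i, j, k} = {a, c, i, j, k}
… ∩ ⟦below h⟧ = {a, c, i, j, k} ∩ {a, b, e, f, g, h, i, k} = {a, i, k}
… ∩ ⟦under c⟧ = {a, i, k} ∩ {a, b, d, e, h, i, j, k} = {a, i, k}
So ⟦key which blocked j below h under c⟧ = {a, i, k}.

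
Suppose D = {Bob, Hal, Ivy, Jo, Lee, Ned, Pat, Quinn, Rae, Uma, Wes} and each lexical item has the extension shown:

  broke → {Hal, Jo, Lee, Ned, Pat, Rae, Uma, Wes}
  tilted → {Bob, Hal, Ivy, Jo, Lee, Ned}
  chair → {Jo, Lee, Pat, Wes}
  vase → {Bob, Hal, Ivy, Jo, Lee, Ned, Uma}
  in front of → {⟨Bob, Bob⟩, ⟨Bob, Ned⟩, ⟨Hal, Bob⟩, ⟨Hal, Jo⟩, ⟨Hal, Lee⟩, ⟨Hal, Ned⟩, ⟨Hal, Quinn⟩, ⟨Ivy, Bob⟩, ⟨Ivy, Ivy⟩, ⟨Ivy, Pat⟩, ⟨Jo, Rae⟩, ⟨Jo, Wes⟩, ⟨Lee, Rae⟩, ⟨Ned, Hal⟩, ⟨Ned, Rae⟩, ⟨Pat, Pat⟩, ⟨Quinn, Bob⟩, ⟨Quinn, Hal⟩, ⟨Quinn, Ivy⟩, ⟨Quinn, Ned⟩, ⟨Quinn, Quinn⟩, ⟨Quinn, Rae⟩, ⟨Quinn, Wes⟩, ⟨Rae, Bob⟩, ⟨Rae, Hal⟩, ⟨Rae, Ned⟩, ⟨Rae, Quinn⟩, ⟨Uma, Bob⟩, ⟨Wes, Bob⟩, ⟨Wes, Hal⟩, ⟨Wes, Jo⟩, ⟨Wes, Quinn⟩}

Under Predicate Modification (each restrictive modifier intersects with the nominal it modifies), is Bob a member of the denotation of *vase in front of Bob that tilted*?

yes

⟦in front of Bob⟧ = {x : ⟨x, Bob⟩ ∈ ⟦in front of⟧} = {Bob, Hal, Ivy, Quinn, Rae, Uma, Wes}
⟦that tilted⟧ = ⟦tilted⟧ = {Bob, Hal, Ivy, Jo, Lee, Ned}
⟦vase⟧ = {Bob, Hal, Ivy, Jo, Lee, Ned, Uma}
… ∩ ⟦in front of Bob⟧ = {Bob, Hal, Ivy, Jo, Lee, Ned, Uma} ∩ {Bob, Hal, Ivy, Quinn, Rae, Uma, Wes} = {Bob, Hal, Ivy, Uma}
… ∩ ⟦that tilted⟧ = {Bob, Hal, Ivy, Uma} ∩ {Bob, Hal, Ivy, Jo, Lee, Ned} = {Bob, Hal, Ivy}
⟦vase in front of Bob that tilted⟧ = {Bob, Hal, Ivy}; Bob ∈ this set.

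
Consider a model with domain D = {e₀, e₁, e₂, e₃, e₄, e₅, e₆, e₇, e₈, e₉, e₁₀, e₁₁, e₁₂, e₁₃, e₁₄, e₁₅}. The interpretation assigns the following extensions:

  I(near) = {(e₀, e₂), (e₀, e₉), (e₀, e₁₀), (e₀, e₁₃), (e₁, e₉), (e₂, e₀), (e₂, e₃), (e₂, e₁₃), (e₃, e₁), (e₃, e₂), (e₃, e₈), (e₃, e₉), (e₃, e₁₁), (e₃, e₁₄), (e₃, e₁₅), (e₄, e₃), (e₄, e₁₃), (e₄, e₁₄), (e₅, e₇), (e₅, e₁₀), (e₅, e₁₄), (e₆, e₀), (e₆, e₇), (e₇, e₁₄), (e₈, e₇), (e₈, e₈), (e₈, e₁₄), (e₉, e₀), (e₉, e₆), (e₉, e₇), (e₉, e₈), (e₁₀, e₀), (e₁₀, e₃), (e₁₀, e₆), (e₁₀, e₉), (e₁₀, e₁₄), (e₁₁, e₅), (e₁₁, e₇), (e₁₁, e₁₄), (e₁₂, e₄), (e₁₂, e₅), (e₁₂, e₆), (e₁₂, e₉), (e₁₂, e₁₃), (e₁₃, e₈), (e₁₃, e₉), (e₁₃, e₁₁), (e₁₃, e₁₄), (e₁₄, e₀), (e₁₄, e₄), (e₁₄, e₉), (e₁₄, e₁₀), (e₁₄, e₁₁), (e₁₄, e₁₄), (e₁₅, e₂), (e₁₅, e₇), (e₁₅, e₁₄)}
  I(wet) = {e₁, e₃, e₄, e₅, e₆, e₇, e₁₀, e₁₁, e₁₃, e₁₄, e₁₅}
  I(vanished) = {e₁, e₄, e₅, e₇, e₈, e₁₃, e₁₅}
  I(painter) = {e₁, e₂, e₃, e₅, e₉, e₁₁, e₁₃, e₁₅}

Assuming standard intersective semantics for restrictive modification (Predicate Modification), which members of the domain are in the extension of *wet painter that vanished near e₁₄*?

{e₅, e₁₃, e₁₅}

⟦that vanished⟧ = ⟦vanished⟧ = {e₁, e₄, e₅, e₇, e₈, e₁₃, e₁₅}
⟦near e₁₄⟧ = {x : ⟨x, e₁₄⟩ ∈ ⟦near⟧} = {e₃, e₄, e₅, e₇, e₈, e₁₀, e₁₁, e₁₃, e₁₄, e₁₅}
⟦painter⟧ = {e₁, e₂, e₃, e₅, e₉, e₁₁, e₁₃, e₁₅}
… ∩ ⟦that vanished⟧ = {e₁, e₂, e₃, e₅, e₉, e₁₁, e₁₃, e₁₅} ∩ {e₁, e₄, e₅, e₇, e₈, e₁₃, e₁₅} = {e₁, e₅, e₁₃, e₁₅}
… ∩ ⟦near e₁₄⟧ = {e₁, e₅, e₁₃, e₁₅} ∩ {e₃, e₄, e₅, e₇, e₈, e₁₀, e₁₁, e₁₃, e₁₄, e₁₅} = {e₅, e₁₃, e₁₅}
… ∩ ⟦wet⟧ = {e₅, e₁₃, e₁₅} ∩ {e₁, e₃, e₄, e₅, e₆, e₇, e₁₀, e₁₁, e₁₃, e₁₄, e₁₅} = {e₅, e₁₃, e₁₅}
So ⟦wet painter that vanished near e₁₄⟧ = {e₅, e₁₃, e₁₅}.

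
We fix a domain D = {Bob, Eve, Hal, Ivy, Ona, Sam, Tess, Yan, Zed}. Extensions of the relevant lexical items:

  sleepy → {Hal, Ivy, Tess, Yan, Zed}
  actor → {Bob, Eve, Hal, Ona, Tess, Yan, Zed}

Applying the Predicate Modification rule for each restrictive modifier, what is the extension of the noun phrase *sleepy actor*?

{Hal, Tess, Yan, Zed}

⟦actor⟧ = {Bob, Eve, Hal, Ona, Tess, Yan, Zed}
… ∩ ⟦sleepy⟧ = {Bob, Eve, Hal, Ona, Tess, Yan, Zed} ∩ {Hal, Ivy, Tess, Yan, Zed} = {Hal, Tess, Yan, Zed}
So ⟦sleepy actor⟧ = {Hal, Tess, Yan, Zed}.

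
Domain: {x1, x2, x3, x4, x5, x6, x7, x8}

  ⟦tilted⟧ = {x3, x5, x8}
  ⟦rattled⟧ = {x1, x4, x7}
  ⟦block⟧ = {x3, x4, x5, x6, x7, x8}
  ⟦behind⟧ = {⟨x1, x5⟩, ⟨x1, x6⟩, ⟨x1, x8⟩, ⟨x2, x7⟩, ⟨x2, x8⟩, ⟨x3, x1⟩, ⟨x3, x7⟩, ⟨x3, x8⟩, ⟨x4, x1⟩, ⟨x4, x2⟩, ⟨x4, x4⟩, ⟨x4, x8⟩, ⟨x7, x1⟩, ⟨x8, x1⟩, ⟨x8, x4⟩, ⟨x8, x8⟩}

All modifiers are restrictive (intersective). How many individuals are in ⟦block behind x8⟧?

⟦behind x8⟧ = {x : ⟨x, x8⟩ ∈ ⟦behind⟧} = {x1, x2, x3, x4, x8}
⟦block⟧ = {x3, x4, x5, x6, x7, x8}
… ∩ ⟦behind x8⟧ = {x3, x4, x5, x6, x7, x8} ∩ {x1, x2, x3, x4, x8} = {x3, x4, x8}
⟦block behind x8⟧ = {x3, x4, x8}, so the cardinality is 3.

3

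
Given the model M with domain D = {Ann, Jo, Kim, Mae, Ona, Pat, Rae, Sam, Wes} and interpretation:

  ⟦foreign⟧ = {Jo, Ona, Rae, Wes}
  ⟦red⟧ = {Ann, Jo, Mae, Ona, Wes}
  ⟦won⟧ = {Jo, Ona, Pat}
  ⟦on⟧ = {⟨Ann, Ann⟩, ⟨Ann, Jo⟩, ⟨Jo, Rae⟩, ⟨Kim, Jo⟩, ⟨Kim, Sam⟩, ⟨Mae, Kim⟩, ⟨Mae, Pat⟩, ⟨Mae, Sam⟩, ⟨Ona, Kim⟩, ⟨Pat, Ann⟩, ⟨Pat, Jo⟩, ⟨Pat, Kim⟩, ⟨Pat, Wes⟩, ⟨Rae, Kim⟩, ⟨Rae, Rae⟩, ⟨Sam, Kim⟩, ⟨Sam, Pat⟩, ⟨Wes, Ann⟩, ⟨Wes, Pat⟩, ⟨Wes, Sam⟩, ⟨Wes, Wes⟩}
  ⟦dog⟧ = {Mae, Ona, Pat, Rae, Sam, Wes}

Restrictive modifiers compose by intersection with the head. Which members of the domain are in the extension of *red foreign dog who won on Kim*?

⟦who won⟧ = ⟦won⟧ = {Jo, Ona, Pat}
⟦on Kim⟧ = {x : ⟨x, Kim⟩ ∈ ⟦on⟧} = {Mae, Ona, Pat, Rae, Sam}
⟦dog⟧ = {Mae, Ona, Pat, Rae, Sam, Wes}
… ∩ ⟦who won⟧ = {Mae, Ona, Pat, Rae, Sam, Wes} ∩ {Jo, Ona, Pat} = {Ona, Pat}
… ∩ ⟦on Kim⟧ = {Ona, Pat} ∩ {Mae, Ona, Pat, Rae, Sam} = {Ona, Pat}
… ∩ ⟦red⟧ = {Ona, Pat} ∩ {Ann, Jo, Mae, Ona, Wes} = {Ona}
… ∩ ⟦foreign⟧ = {Ona} ∩ {Jo, Ona, Rae, Wes} = {Ona}
So ⟦red foreign dog who won on Kim⟧ = {Ona}.

{Ona}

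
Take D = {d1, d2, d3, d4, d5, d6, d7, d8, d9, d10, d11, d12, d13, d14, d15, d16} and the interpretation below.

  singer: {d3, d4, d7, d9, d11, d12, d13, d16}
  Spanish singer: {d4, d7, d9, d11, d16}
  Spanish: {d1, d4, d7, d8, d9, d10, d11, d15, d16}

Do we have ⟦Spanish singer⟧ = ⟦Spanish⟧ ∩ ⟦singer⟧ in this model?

yes

⟦Spanish⟧ ∩ ⟦singer⟧ = {d1, d4, d7, d8, d9, d10, d11, d15, d16} ∩ {d3, d4, d7, d9, d11, d12, d13, d16} = {d4, d7, d9, d11, d16}
Observed ⟦Spanish singer⟧ = {d4, d7, d9, d11, d16}.
These coincide, so the modifier is intersective here.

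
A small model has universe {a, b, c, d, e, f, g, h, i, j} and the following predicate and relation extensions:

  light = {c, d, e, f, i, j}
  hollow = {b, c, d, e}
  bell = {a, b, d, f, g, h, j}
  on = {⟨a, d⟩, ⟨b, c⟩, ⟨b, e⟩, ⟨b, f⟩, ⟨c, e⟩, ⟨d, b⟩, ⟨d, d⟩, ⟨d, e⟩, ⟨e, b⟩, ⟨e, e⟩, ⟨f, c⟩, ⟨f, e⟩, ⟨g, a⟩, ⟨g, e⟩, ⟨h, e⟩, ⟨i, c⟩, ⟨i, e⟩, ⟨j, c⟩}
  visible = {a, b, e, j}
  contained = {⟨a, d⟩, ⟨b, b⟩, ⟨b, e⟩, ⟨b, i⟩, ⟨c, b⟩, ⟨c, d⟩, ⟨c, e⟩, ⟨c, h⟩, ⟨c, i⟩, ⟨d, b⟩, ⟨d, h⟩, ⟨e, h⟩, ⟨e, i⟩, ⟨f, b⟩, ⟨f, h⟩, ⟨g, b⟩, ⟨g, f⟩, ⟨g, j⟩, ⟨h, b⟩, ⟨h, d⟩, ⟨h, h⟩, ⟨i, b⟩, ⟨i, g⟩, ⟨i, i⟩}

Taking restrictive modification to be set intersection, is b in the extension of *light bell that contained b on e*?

no

⟦that contained b⟧ = {x : ⟨x, b⟩ ∈ ⟦contained⟧} = {b, c, d, f, g, h, i}
⟦on e⟧ = {x : ⟨x, e⟩ ∈ ⟦on⟧} = {b, c, d, e, f, g, h, i}
⟦bell⟧ = {a, b, d, f, g, h, j}
… ∩ ⟦that contained b⟧ = {a, b, d, f, g, h, j} ∩ {b, c, d, f, g, h, i} = {b, d, f, g, h}
… ∩ ⟦on e⟧ = {b, d, f, g, h} ∩ {b, c, d, e, f, g, h, i} = {b, d, f, g, h}
… ∩ ⟦light⟧ = {b, d, f, g, h} ∩ {c, d, e, f, i, j} = {d, f}
⟦light bell that contained b on e⟧ = {d, f}; b ∉ this set.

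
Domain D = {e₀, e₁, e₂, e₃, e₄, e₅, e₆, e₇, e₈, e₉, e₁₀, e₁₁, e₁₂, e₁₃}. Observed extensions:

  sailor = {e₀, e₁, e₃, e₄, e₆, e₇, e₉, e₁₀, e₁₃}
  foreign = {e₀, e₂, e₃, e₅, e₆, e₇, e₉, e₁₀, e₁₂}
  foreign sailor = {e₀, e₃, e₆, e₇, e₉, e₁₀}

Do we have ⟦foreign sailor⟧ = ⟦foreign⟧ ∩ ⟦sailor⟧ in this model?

⟦foreign⟧ ∩ ⟦sailor⟧ = {e₀, e₂, e₃, e₅, e₆, e₇, e₉, e₁₀, e₁₂} ∩ {e₀, e₁, e₃, e₄, e₆, e₇, e₉, e₁₀, e₁₃} = {e₀, e₃, e₆, e₇, e₉, e₁₀}
Observed ⟦foreign sailor⟧ = {e₀, e₃, e₆, e₇, e₉, e₁₀}.
These coincide, so the modifier is intersective here.

yes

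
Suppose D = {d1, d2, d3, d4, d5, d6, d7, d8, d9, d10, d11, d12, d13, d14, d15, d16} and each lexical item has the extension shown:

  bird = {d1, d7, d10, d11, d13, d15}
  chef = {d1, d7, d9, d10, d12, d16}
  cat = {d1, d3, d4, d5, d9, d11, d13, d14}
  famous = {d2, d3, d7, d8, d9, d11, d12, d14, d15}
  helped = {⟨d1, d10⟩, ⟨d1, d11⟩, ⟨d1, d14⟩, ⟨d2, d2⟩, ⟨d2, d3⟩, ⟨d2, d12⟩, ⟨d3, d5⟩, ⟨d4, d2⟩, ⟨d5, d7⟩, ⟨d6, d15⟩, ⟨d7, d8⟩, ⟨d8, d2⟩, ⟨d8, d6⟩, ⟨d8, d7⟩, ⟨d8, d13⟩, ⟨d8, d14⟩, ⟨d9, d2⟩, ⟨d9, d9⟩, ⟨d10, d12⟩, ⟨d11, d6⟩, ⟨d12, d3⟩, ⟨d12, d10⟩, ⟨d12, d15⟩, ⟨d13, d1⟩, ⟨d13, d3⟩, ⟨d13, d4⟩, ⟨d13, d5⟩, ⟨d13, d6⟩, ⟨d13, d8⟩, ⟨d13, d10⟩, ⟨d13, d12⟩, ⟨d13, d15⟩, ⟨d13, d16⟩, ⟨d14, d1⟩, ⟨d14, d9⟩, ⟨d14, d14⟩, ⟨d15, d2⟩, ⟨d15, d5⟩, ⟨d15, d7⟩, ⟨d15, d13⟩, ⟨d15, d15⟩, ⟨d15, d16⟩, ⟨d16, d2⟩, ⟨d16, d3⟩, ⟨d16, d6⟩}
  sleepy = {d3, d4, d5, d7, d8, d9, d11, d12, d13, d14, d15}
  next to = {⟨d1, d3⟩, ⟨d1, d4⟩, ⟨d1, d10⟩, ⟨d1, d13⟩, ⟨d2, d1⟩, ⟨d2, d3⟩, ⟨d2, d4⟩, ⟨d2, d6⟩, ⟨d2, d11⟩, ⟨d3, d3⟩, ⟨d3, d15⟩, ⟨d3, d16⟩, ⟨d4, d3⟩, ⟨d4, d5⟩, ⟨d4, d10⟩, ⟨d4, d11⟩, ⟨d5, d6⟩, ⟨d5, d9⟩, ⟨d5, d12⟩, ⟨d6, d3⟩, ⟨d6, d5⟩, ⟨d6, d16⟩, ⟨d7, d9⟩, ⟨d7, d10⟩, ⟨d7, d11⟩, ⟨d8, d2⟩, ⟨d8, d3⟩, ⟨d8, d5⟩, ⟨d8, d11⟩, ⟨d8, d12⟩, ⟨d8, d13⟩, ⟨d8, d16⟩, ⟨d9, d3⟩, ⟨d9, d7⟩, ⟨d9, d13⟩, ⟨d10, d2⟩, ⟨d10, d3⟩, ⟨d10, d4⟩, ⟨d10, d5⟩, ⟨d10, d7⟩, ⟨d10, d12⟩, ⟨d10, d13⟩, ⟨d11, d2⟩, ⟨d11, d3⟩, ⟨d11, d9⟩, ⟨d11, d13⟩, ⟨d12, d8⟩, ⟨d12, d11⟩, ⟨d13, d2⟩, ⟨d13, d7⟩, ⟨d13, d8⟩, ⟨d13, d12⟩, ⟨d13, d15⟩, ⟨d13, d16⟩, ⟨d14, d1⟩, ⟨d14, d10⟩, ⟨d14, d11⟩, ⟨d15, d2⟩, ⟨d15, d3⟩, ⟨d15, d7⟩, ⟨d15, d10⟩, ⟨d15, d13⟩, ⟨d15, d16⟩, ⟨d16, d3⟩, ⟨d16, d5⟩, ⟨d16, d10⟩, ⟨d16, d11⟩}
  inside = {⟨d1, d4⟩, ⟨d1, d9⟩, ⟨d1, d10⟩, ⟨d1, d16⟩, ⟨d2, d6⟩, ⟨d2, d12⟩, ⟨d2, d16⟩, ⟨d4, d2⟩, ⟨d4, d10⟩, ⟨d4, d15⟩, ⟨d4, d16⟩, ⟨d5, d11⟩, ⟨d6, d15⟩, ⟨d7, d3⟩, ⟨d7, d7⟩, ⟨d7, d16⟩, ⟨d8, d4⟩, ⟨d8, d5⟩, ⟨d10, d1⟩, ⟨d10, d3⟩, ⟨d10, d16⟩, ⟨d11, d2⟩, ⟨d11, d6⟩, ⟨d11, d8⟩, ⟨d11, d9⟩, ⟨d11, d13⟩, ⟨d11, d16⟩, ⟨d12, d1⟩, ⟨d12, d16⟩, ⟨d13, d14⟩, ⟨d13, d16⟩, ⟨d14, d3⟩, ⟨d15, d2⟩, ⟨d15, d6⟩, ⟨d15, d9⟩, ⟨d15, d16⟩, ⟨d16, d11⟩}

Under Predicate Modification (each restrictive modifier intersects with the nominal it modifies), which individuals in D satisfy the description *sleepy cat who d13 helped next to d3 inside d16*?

{d4}

⟦who d13 helped⟧ = {x : ⟨d13, x⟩ ∈ ⟦helped⟧} = {d1, d3, d4, d5, d6, d8, d10, d12, d15, d16}
⟦next to d3⟧ = {x : ⟨x, d3⟩ ∈ ⟦next to⟧} = {d1, d2, d3, d4, d6, d8, d9, d10, d11, d15, d16}
⟦inside d16⟧ = {x : ⟨x, d16⟩ ∈ ⟦inside⟧} = {d1, d2, d4, d7, d10, d11, d12, d13, d15}
⟦cat⟧ = {d1, d3, d4, d5, d9, d11, d13, d14}
… ∩ ⟦who d13 helped⟧ = {d1, d3, d4, d5, d9, d11, d13, d14} ∩ {d1, d3, d4, d5, d6, d8, d10, d12, d15, d16} = {d1, d3, d4, d5}
… ∩ ⟦next to d3⟧ = {d1, d3, d4, d5} ∩ {d1, d2, d3, d4, d6, d8, d9, d10, d11, d15, d16} = {d1, d3, d4}
… ∩ ⟦inside d16⟧ = {d1, d3, d4} ∩ {d1, d2, d4, d7, d10, d11, d12, d13, d15} = {d1, d4}
… ∩ ⟦sleepy⟧ = {d1, d4} ∩ {d3, d4, d5, d7, d8, d9, d11, d12, d13, d14, d15} = {d4}
So ⟦sleepy cat who d13 helped next to d3 inside d16⟧ = {d4}.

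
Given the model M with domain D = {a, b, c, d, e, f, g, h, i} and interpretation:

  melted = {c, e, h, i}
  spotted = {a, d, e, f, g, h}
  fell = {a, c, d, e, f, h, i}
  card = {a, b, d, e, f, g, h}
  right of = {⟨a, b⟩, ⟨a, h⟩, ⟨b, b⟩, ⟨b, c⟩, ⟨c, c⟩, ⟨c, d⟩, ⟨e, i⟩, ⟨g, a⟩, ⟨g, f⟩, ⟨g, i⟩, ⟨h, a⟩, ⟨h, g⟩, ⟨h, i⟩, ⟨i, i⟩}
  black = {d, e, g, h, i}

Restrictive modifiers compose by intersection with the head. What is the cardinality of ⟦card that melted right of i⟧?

2

⟦that melted⟧ = ⟦melted⟧ = {c, e, h, i}
⟦right of i⟧ = {x : ⟨x, i⟩ ∈ ⟦right of⟧} = {e, g, h, i}
⟦card⟧ = {a, b, d, e, f, g, h}
… ∩ ⟦that melted⟧ = {a, b, d, e, f, g, h} ∩ {c, e, h, i} = {e, h}
… ∩ ⟦right of i⟧ = {e, h} ∩ {e, g, h, i} = {e, h}
⟦card that melted right of i⟧ = {e, h}, so the cardinality is 2.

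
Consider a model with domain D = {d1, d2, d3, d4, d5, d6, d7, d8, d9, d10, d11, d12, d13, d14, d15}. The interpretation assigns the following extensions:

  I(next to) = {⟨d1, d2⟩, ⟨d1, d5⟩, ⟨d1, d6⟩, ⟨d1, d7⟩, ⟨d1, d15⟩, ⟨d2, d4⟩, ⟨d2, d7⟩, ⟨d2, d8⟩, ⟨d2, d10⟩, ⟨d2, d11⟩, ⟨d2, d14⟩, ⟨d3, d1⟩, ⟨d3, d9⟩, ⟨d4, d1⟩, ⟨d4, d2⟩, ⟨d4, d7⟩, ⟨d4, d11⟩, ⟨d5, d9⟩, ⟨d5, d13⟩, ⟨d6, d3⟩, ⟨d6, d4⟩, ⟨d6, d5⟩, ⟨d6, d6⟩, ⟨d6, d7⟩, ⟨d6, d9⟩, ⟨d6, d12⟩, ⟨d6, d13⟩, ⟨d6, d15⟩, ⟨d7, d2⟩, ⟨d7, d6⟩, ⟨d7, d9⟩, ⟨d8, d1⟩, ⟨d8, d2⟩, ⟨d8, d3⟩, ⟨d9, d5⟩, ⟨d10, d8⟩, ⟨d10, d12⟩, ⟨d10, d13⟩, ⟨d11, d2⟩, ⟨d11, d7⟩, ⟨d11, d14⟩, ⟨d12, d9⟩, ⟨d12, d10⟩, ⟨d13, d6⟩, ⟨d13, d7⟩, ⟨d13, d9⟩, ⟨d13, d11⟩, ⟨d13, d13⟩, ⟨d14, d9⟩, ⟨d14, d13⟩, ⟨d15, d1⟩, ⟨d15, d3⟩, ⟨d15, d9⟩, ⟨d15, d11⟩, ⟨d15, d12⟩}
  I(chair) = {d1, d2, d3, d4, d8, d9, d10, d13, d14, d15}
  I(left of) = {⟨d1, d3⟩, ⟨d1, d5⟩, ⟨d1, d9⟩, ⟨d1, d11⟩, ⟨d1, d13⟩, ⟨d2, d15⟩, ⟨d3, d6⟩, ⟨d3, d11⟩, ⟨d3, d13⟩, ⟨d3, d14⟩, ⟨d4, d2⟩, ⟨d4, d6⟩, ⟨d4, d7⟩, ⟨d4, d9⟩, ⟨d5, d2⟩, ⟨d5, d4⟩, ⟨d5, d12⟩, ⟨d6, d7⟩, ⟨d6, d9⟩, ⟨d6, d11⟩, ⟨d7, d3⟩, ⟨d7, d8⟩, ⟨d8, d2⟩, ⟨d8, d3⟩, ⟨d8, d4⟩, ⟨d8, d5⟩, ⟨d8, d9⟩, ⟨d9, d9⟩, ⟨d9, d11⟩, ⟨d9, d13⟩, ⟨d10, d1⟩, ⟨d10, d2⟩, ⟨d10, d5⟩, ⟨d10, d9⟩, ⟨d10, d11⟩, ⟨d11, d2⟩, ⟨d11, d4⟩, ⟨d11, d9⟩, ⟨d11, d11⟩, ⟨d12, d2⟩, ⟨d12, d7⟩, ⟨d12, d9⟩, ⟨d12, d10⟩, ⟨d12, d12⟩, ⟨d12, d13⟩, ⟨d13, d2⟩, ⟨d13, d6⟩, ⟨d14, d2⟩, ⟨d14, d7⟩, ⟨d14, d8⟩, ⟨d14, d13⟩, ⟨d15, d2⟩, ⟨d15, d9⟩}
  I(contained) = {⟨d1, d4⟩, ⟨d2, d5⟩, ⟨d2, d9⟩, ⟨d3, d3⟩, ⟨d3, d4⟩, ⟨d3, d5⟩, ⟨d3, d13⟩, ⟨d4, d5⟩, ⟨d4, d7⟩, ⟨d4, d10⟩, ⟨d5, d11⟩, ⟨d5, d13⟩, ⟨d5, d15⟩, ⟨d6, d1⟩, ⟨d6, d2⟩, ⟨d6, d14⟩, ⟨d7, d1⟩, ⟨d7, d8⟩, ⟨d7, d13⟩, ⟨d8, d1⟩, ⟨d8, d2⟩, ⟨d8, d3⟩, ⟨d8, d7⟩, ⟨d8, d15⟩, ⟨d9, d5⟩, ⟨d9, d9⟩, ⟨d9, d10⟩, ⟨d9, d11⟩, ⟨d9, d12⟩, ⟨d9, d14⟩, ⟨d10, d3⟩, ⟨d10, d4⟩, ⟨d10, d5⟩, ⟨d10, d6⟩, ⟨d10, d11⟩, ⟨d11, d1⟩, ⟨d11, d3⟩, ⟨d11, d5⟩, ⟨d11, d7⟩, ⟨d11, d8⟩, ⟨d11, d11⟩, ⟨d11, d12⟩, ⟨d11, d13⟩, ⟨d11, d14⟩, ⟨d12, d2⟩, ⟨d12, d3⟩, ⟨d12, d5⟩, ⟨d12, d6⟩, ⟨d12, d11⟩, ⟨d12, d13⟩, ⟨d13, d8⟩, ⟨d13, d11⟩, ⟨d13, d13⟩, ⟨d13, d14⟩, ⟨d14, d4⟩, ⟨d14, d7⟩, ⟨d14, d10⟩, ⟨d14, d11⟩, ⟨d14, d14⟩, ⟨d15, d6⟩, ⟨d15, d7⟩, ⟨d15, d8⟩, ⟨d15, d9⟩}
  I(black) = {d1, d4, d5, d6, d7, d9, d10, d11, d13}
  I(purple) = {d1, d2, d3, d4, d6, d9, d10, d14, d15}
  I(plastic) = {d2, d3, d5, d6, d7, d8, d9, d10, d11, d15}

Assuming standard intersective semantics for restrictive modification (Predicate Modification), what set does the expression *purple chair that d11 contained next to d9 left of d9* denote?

⟦that d11 contained⟧ = {x : ⟨d11, x⟩ ∈ ⟦contained⟧} = {d1, d3, d5, d7, d8, d11, d12, d13, d14}
⟦next to d9⟧ = {x : ⟨x, d9⟩ ∈ ⟦next to⟧} = {d3, d5, d6, d7, d12, d13, d14, d15}
⟦left of d9⟧ = {x : ⟨x, d9⟩ ∈ ⟦left of⟧} = {d1, d4, d6, d8, d9, d10, d11, d12, d15}
⟦chair⟧ = {d1, d2, d3, d4, d8, d9, d10, d13, d14, d15}
… ∩ ⟦that d11 contained⟧ = {d1, d2, d3, d4, d8, d9, d10, d13, d14, d15} ∩ {d1, d3, d5, d7, d8, d11, d12, d13, d14} = {d1, d3, d8, d13, d14}
… ∩ ⟦next to d9⟧ = {d1, d3, d8, d13, d14} ∩ {d3, d5, d6, d7, d12, d13, d14, d15} = {d3, d13, d14}
… ∩ ⟦left of d9⟧ = {d3, d13, d14} ∩ {d1, d4, d6, d8, d9, d10, d11, d12, d15} = ∅
… ∩ ⟦purple⟧ = ∅ ∩ {d1, d2, d3, d4, d6, d9, d10, d14, d15} = ∅
So ⟦purple chair that d11 contained next to d9 left of d9⟧ = {}.

{}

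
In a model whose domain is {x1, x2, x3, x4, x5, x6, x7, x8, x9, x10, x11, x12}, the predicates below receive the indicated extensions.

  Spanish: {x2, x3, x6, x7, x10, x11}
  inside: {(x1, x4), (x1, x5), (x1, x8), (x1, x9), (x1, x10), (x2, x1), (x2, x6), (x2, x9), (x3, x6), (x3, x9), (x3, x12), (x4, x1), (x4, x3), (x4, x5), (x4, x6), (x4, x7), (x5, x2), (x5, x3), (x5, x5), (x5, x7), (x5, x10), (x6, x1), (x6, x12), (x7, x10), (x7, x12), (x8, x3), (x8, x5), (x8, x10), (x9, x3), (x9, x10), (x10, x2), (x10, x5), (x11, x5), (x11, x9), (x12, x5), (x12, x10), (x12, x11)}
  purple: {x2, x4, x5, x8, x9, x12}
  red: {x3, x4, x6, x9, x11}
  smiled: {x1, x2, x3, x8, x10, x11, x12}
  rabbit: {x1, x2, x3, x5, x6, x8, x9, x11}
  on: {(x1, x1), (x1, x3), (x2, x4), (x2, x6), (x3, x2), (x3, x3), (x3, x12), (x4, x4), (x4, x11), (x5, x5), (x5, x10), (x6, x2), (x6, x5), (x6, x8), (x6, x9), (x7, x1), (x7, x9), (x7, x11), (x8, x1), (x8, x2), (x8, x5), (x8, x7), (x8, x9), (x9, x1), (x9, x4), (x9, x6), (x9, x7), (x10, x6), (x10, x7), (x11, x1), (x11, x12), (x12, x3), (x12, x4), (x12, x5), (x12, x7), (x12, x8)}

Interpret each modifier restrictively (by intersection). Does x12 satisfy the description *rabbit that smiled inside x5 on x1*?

⟦that smiled⟧ = ⟦smiled⟧ = {x1, x2, x3, x8, x10, x11, x12}
⟦inside x5⟧ = {x : ⟨x, x5⟩ ∈ ⟦inside⟧} = {x1, x4, x5, x8, x10, x11, x12}
⟦on x1⟧ = {x : ⟨x, x1⟩ ∈ ⟦on⟧} = {x1, x7, x8, x9, x11}
⟦rabbit⟧ = {x1, x2, x3, x5, x6, x8, x9, x11}
… ∩ ⟦that smiled⟧ = {x1, x2, x3, x5, x6, x8, x9, x11} ∩ {x1, x2, x3, x8, x10, x11, x12} = {x1, x2, x3, x8, x11}
… ∩ ⟦inside x5⟧ = {x1, x2, x3, x8, x11} ∩ {x1, x4, x5, x8, x10, x11, x12} = {x1, x8, x11}
… ∩ ⟦on x1⟧ = {x1, x8, x11} ∩ {x1, x7, x8, x9, x11} = {x1, x8, x11}
⟦rabbit that smiled inside x5 on x1⟧ = {x1, x8, x11}; x12 ∉ this set.

no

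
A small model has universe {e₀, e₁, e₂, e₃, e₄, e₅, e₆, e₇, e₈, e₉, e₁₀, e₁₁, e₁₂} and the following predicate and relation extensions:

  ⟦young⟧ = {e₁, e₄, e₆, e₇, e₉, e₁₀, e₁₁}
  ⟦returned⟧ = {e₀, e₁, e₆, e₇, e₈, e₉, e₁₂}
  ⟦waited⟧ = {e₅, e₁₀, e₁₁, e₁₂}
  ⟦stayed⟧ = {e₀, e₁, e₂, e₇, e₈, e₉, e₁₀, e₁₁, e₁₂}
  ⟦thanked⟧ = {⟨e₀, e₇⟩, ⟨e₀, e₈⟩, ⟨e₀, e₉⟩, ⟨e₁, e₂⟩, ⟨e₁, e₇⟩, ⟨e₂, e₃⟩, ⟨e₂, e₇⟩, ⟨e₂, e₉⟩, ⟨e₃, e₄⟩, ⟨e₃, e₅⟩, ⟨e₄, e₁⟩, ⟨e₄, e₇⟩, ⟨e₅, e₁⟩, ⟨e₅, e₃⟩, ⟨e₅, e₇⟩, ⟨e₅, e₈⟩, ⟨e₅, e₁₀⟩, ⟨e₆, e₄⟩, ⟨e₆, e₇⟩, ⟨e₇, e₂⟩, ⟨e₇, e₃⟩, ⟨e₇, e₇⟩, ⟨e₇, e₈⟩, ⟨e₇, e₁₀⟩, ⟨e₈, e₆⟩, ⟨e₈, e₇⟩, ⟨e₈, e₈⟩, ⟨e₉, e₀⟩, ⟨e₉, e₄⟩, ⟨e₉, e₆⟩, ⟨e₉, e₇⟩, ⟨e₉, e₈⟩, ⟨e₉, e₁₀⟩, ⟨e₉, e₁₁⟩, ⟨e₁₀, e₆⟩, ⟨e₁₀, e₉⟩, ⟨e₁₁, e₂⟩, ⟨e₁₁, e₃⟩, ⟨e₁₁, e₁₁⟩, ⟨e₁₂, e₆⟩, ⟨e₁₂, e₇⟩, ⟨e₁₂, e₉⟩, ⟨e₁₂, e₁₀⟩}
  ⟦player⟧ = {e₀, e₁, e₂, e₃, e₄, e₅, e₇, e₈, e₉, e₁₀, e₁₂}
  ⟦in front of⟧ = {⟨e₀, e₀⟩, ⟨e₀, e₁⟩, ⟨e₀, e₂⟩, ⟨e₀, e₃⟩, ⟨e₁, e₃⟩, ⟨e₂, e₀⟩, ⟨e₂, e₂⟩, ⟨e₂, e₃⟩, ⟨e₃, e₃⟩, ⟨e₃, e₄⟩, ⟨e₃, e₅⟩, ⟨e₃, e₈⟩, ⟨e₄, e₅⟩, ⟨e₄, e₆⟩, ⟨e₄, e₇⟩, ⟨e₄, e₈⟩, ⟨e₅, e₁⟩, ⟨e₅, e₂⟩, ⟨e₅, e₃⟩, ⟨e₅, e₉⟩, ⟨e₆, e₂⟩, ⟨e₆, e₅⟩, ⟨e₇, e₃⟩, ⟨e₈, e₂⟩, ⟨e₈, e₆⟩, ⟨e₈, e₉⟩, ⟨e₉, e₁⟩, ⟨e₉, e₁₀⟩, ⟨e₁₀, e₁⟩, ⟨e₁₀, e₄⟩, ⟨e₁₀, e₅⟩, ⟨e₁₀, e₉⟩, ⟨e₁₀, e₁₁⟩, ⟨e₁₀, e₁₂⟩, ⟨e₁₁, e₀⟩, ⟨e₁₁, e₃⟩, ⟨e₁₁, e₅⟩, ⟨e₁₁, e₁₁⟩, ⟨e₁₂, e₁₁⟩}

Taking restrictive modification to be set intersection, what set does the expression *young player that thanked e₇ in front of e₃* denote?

⟦that thanked e₇⟧ = {x : ⟨x, e₇⟩ ∈ ⟦thanked⟧} = {e₀, e₁, e₂, e₄, e₅, e₆, e₇, e₈, e₉, e₁₂}
⟦in front of e₃⟧ = {x : ⟨x, e₃⟩ ∈ ⟦in front of⟧} = {e₀, e₁, e₂, e₃, e₅, e₇, e₁₁}
⟦player⟧ = {e₀, e₁, e₂, e₃, e₄, e₅, e₇, e₈, e₉, e₁₀, e₁₂}
… ∩ ⟦that thanked e₇⟧ = {e₀, e₁, e₂, e₃, e₄, e₅, e₇, e₈, e₉, e₁₀, e₁₂} ∩ {e₀, e₁, e₂, e₄, e₅, e₆, e₇, e₈, e₉, e₁₂} = {e₀, e₁, e₂, e₄, e₅, e₇, e₈, e₉, e₁₂}
… ∩ ⟦in front of e₃⟧ = {e₀, e₁, e₂, e₄, e₅, e₇, e₈, e₉, e₁₂} ∩ {e₀, e₁, e₂, e₃, e₅, e₇, e₁₁} = {e₀, e₁, e₂, e₅, e₇}
… ∩ ⟦young⟧ = {e₀, e₁, e₂, e₅, e₇} ∩ {e₁, e₄, e₆, e₇, e₉, e₁₀, e₁₁} = {e₁, e₇}
So ⟦young player that thanked e₇ in front of e₃⟧ = {e₁, e₇}.

{e₁, e₇}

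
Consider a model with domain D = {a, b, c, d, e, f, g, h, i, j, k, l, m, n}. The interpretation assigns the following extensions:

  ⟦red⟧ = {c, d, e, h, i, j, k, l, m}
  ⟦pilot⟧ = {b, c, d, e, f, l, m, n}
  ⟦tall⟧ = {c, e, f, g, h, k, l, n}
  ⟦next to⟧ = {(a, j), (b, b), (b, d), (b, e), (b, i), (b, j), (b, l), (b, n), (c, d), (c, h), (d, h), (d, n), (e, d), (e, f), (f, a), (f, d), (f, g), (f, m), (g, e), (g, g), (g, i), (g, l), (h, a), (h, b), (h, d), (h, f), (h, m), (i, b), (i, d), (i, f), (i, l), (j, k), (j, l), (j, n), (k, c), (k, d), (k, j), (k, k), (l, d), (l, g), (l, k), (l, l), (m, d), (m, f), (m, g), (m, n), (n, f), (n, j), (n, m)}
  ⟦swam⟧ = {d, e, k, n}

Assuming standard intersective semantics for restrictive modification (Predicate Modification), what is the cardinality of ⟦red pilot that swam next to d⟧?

⟦that swam⟧ = ⟦swam⟧ = {d, e, k, n}
⟦next to d⟧ = {x : ⟨x, d⟩ ∈ ⟦next to⟧} = {b, c, e, f, h, i, k, l, m}
⟦pilot⟧ = {b, c, d, e, f, l, m, n}
… ∩ ⟦that swam⟧ = {b, c, d, e, f, l, m, n} ∩ {d, e, k, n} = {d, e, n}
… ∩ ⟦next to d⟧ = {d, e, n} ∩ {b, c, e, f, h, i, k, l, m} = {e}
… ∩ ⟦red⟧ = {e} ∩ {c, d, e, h, i, j, k, l, m} = {e}
⟦red pilot that swam next to d⟧ = {e}, so the cardinality is 1.

1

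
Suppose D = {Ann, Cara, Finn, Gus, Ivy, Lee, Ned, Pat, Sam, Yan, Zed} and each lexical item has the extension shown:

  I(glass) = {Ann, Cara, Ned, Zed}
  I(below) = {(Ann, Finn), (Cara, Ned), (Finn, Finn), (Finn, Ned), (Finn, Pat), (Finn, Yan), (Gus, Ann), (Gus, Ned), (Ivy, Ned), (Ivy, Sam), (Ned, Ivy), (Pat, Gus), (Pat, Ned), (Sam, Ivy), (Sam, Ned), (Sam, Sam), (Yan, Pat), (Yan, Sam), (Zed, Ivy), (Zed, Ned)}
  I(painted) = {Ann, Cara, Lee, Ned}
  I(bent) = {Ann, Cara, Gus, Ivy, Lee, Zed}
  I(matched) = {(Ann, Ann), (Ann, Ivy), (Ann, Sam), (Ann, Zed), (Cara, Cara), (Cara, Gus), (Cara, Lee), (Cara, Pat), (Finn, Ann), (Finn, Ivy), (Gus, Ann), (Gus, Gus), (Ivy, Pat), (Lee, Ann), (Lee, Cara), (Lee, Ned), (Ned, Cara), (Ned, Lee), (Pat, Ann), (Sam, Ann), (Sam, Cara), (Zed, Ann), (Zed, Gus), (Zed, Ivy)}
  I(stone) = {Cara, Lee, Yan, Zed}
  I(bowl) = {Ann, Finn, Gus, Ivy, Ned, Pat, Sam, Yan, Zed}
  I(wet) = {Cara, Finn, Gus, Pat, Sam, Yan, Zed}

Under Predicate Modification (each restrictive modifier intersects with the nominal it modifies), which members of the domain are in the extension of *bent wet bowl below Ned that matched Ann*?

{Gus, Zed}

⟦below Ned⟧ = {x : ⟨x, Ned⟩ ∈ ⟦below⟧} = {Cara, Finn, Gus, Ivy, Pat, Sam, Zed}
⟦that matched Ann⟧ = {x : ⟨x, Ann⟩ ∈ ⟦matched⟧} = {Ann, Finn, Gus, Lee, Pat, Sam, Zed}
⟦bowl⟧ = {Ann, Finn, Gus, Ivy, Ned, Pat, Sam, Yan, Zed}
… ∩ ⟦below Ned⟧ = {Ann, Finn, Gus, Ivy, Ned, Pat, Sam, Yan, Zed} ∩ {Cara, Finn, Gus, Ivy, Pat, Sam, Zed} = {Finn, Gus, Ivy, Pat, Sam, Zed}
… ∩ ⟦that matched Ann⟧ = {Finn, Gus, Ivy, Pat, Sam, Zed} ∩ {Ann, Finn, Gus, Lee, Pat, Sam, Zed} = {Finn, Gus, Pat, Sam, Zed}
… ∩ ⟦bent⟧ = {Finn, Gus, Pat, Sam, Zed} ∩ {Ann, Cara, Gus, Ivy, Lee, Zed} = {Gus, Zed}
… ∩ ⟦wet⟧ = {Gus, Zed} ∩ {Cara, Finn, Gus, Pat, Sam, Yan, Zed} = {Gus, Zed}
So ⟦bent wet bowl below Ned that matched Ann⟧ = {Gus, Zed}.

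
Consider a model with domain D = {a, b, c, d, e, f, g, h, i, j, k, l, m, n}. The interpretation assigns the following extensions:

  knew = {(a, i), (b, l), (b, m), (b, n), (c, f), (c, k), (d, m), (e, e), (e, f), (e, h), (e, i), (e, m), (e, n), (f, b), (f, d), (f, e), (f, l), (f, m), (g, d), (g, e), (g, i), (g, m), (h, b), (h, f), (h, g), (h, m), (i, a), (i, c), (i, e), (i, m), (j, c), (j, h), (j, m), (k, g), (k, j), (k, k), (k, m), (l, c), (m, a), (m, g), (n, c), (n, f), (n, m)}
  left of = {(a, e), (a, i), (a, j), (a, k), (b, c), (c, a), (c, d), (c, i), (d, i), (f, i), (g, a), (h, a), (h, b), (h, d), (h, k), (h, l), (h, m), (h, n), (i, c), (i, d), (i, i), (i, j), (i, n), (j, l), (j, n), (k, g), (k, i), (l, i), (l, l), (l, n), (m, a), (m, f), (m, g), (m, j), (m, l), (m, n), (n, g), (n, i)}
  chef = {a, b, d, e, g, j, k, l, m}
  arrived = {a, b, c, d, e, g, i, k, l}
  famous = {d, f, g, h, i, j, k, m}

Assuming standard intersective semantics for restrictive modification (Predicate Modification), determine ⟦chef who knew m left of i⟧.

⟦who knew m⟧ = {x : ⟨x, m⟩ ∈ ⟦knew⟧} = {b, d, e, f, g, h, i, j, k, n}
⟦left of i⟧ = {x : ⟨x, i⟩ ∈ ⟦left of⟧} = {a, c, d, f, i, k, l, n}
⟦chef⟧ = {a, b, d, e, g, j, k, l, m}
… ∩ ⟦who knew m⟧ = {a, b, d, e, g, j, k, l, m} ∩ {b, d, e, f, g, h, i, j, k, n} = {b, d, e, g, j, k}
… ∩ ⟦left of i⟧ = {b, d, e, g, j, k} ∩ {a, c, d, f, i, k, l, n} = {d, k}
So ⟦chef who knew m left of i⟧ = {d, k}.

{d, k}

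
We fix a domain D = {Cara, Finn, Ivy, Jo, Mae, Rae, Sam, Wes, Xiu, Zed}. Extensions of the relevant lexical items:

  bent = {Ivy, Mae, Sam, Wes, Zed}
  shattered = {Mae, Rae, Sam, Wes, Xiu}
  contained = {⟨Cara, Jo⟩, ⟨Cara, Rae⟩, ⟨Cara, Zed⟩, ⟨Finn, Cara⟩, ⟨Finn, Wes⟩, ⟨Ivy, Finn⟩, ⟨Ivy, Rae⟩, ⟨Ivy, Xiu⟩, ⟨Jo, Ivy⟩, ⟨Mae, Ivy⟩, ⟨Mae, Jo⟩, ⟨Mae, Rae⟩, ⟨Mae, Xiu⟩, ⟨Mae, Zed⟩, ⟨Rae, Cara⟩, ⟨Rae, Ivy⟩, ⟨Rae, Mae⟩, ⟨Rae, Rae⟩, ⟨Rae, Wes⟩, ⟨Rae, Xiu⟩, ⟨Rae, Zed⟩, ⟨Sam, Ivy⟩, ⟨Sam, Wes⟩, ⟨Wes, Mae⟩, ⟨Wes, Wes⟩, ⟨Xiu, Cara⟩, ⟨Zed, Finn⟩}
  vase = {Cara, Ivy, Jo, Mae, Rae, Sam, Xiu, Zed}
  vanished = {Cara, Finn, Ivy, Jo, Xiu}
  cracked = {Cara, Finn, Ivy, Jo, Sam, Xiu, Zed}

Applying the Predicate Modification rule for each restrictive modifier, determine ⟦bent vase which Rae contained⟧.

{Ivy, Mae, Zed}

⟦which Rae contained⟧ = {x : ⟨Rae, x⟩ ∈ ⟦contained⟧} = {Cara, Ivy, Mae, Rae, Wes, Xiu, Zed}
⟦vase⟧ = {Cara, Ivy, Jo, Mae, Rae, Sam, Xiu, Zed}
… ∩ ⟦which Rae contained⟧ = {Cara, Ivy, Jo, Mae, Rae, Sam, Xiu, Zed} ∩ {Cara, Ivy, Mae, Rae, Wes, Xiu, Zed} = {Cara, Ivy, Mae, Rae, Xiu, Zed}
… ∩ ⟦bent⟧ = {Cara, Ivy, Mae, Rae, Xiu, Zed} ∩ {Ivy, Mae, Sam, Wes, Zed} = {Ivy, Mae, Zed}
So ⟦bent vase which Rae contained⟧ = {Ivy, Mae, Zed}.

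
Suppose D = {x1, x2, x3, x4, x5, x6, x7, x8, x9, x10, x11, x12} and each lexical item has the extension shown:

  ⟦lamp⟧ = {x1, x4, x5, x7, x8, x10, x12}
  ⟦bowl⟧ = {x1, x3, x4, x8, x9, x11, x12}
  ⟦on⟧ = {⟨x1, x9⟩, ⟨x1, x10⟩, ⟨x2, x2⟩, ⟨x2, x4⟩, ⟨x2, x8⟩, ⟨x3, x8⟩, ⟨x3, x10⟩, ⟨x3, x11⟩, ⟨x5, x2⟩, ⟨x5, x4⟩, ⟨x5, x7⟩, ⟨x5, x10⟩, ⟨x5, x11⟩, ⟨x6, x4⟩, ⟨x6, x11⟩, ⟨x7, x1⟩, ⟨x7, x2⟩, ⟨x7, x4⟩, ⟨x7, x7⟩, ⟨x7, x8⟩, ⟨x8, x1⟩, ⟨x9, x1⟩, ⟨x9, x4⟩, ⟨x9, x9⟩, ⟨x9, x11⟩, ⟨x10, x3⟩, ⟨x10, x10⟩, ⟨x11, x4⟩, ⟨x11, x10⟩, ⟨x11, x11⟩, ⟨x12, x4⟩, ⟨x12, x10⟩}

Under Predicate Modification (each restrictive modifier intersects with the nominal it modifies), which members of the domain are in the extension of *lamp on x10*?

{x1, x5, x10, x12}

⟦on x10⟧ = {x : ⟨x, x10⟩ ∈ ⟦on⟧} = {x1, x3, x5, x10, x11, x12}
⟦lamp⟧ = {x1, x4, x5, x7, x8, x10, x12}
… ∩ ⟦on x10⟧ = {x1, x4, x5, x7, x8, x10, x12} ∩ {x1, x3, x5, x10, x11, x12} = {x1, x5, x10, x12}
So ⟦lamp on x10⟧ = {x1, x5, x10, x12}.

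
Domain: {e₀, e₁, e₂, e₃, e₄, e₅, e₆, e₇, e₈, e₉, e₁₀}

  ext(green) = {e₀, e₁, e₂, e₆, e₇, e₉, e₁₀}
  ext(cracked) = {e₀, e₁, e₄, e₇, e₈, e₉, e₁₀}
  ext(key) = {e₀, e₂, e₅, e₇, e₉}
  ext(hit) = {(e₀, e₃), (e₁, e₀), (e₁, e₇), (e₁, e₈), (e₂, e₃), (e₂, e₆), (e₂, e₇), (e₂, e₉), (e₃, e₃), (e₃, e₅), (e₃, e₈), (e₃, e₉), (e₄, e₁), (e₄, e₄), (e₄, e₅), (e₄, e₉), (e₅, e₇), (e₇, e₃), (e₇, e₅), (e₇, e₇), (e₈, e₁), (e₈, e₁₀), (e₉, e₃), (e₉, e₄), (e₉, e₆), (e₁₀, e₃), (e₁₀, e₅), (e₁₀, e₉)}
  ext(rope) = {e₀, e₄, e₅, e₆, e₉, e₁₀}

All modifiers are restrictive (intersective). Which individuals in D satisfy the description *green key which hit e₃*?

{e₀, e₂, e₇, e₉}

⟦which hit e₃⟧ = {x : ⟨x, e₃⟩ ∈ ⟦hit⟧} = {e₀, e₂, e₃, e₇, e₉, e₁₀}
⟦key⟧ = {e₀, e₂, e₅, e₇, e₉}
… ∩ ⟦which hit e₃⟧ = {e₀, e₂, e₅, e₇, e₉} ∩ {e₀, e₂, e₃, e₇, e₉, e₁₀} = {e₀, e₂, e₇, e₉}
… ∩ ⟦green⟧ = {e₀, e₂, e₇, e₉} ∩ {e₀, e₁, e₂, e₆, e₇, e₉, e₁₀} = {e₀, e₂, e₇, e₉}
So ⟦green key which hit e₃⟧ = {e₀, e₂, e₇, e₉}.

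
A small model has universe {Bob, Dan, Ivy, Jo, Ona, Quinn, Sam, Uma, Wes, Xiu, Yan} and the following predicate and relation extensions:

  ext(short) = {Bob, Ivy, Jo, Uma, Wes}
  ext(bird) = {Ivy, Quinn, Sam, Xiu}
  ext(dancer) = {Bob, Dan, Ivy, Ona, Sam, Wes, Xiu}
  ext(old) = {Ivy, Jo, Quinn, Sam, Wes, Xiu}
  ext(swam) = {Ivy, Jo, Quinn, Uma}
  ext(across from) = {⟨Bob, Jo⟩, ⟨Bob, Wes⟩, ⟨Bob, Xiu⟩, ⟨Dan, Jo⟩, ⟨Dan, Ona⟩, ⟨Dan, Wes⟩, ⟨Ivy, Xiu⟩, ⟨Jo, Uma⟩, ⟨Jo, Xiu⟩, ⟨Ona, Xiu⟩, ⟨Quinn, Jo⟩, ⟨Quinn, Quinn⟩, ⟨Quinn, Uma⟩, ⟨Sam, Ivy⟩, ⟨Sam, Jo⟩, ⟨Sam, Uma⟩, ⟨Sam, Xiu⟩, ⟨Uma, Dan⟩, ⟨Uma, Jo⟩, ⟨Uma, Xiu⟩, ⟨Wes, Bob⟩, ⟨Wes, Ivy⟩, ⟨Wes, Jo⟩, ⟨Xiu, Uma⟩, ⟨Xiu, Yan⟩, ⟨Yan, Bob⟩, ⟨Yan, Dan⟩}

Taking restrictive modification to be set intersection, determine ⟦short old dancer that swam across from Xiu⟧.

⟦that swam⟧ = ⟦swam⟧ = {Ivy, Jo, Quinn, Uma}
⟦across from Xiu⟧ = {x : ⟨x, Xiu⟩ ∈ ⟦across from⟧} = {Bob, Ivy, Jo, Ona, Sam, Uma}
⟦dancer⟧ = {Bob, Dan, Ivy, Ona, Sam, Wes, Xiu}
… ∩ ⟦that swam⟧ = {Bob, Dan, Ivy, Ona, Sam, Wes, Xiu} ∩ {Ivy, Jo, Quinn, Uma} = {Ivy}
… ∩ ⟦across from Xiu⟧ = {Ivy} ∩ {Bob, Ivy, Jo, Ona, Sam, Uma} = {Ivy}
… ∩ ⟦short⟧ = {Ivy} ∩ {Bob, Ivy, Jo, Uma, Wes} = {Ivy}
… ∩ ⟦old⟧ = {Ivy} ∩ {Ivy, Jo, Quinn, Sam, Wes, Xiu} = {Ivy}
So ⟦short old dancer that swam across from Xiu⟧ = {Ivy}.

{Ivy}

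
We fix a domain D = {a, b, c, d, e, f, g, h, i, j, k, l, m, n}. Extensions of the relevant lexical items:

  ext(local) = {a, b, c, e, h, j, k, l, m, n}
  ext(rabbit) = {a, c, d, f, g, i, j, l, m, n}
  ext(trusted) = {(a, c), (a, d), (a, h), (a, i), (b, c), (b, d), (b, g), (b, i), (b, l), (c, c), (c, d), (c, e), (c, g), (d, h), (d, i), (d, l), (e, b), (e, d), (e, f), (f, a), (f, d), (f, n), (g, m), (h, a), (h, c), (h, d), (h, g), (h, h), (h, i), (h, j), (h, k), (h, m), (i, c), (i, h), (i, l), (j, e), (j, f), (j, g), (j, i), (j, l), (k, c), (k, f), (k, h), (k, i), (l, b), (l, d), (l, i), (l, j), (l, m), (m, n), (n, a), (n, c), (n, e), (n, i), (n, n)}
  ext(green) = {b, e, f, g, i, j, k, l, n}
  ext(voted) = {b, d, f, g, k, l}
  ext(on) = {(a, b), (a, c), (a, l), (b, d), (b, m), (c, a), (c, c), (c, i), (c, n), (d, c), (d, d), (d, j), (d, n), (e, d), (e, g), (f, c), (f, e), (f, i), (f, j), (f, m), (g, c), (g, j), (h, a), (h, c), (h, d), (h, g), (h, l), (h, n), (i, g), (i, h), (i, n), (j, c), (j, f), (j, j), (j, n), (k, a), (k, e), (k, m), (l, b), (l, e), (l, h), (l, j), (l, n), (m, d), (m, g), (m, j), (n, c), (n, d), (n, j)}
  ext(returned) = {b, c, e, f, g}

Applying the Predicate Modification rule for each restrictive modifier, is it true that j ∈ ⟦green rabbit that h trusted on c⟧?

yes

⟦that h trusted⟧ = {x : ⟨h, x⟩ ∈ ⟦trusted⟧} = {a, c, d, g, h, i, j, k, m}
⟦on c⟧ = {x : ⟨x, c⟩ ∈ ⟦on⟧} = {a, c, d, f, g, h, j, n}
⟦rabbit⟧ = {a, c, d, f, g, i, j, l, m, n}
… ∩ ⟦that h trusted⟧ = {a, c, d, f, g, i, j, l, m, n} ∩ {a, c, d, g, h, i, j, k, m} = {a, c, d, g, i, j, m}
… ∩ ⟦on c⟧ = {a, c, d, g, i, j, m} ∩ {a, c, d, f, g, h, j, n} = {a, c, d, g, j}
… ∩ ⟦green⟧ = {a, c, d, g, j} ∩ {b, e, f, g, i, j, k, l, n} = {g, j}
⟦green rabbit that h trusted on c⟧ = {g, j}; j ∈ this set.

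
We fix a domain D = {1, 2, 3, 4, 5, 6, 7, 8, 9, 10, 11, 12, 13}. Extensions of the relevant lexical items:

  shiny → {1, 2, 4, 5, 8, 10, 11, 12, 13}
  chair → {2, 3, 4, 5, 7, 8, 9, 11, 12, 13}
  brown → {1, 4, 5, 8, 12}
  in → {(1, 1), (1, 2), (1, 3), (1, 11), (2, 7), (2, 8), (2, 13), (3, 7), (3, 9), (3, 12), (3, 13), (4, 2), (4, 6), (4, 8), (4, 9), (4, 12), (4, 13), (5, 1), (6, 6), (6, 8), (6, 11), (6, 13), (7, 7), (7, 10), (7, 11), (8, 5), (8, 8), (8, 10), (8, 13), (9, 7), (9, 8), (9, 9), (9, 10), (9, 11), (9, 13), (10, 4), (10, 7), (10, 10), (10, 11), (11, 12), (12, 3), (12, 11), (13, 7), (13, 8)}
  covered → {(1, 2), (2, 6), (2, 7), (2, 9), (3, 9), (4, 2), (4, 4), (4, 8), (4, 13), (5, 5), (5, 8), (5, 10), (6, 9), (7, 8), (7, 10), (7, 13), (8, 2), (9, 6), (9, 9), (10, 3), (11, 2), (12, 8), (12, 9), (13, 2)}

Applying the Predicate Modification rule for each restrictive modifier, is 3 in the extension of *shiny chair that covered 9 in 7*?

⟦that covered 9⟧ = {x : ⟨x, 9⟩ ∈ ⟦covered⟧} = {2, 3, 6, 9, 12}
⟦in 7⟧ = {x : ⟨x, 7⟩ ∈ ⟦in⟧} = {2, 3, 7, 9, 10, 13}
⟦chair⟧ = {2, 3, 4, 5, 7, 8, 9, 11, 12, 13}
… ∩ ⟦that covered 9⟧ = {2, 3, 4, 5, 7, 8, 9, 11, 12, 13} ∩ {2, 3, 6, 9, 12} = {2, 3, 9, 12}
… ∩ ⟦in 7⟧ = {2, 3, 9, 12} ∩ {2, 3, 7, 9, 10, 13} = {2, 3, 9}
… ∩ ⟦shiny⟧ = {2, 3, 9} ∩ {1, 2, 4, 5, 8, 10, 11, 12, 13} = {2}
⟦shiny chair that covered 9 in 7⟧ = {2}; 3 ∉ this set.

no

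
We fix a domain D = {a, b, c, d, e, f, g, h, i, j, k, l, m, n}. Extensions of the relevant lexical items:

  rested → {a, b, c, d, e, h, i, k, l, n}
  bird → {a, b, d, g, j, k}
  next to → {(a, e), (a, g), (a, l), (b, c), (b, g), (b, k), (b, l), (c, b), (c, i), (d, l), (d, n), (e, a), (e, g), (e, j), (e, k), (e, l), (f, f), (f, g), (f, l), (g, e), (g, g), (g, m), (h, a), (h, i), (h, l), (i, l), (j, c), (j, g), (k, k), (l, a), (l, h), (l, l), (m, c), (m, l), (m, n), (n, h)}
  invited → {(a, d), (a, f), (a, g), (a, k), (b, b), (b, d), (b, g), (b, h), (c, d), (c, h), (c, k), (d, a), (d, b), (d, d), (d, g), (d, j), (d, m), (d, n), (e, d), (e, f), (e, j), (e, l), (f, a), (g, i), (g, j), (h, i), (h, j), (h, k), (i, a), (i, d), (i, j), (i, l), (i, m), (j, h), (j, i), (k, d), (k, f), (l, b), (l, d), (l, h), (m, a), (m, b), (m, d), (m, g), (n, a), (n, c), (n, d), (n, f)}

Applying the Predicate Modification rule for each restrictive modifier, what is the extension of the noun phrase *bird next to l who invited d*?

{a, b, d}

⟦next to l⟧ = {x : ⟨x, l⟩ ∈ ⟦next to⟧} = {a, b, d, e, f, h, i, l, m}
⟦who invited d⟧ = {x : ⟨x, d⟩ ∈ ⟦invited⟧} = {a, b, c, d, e, i, k, l, m, n}
⟦bird⟧ = {a, b, d, g, j, k}
… ∩ ⟦next to l⟧ = {a, b, d, g, j, k} ∩ {a, b, d, e, f, h, i, l, m} = {a, b, d}
… ∩ ⟦who invited d⟧ = {a, b, d} ∩ {a, b, c, d, e, i, k, l, m, n} = {a, b, d}
So ⟦bird next to l who invited d⟧ = {a, b, d}.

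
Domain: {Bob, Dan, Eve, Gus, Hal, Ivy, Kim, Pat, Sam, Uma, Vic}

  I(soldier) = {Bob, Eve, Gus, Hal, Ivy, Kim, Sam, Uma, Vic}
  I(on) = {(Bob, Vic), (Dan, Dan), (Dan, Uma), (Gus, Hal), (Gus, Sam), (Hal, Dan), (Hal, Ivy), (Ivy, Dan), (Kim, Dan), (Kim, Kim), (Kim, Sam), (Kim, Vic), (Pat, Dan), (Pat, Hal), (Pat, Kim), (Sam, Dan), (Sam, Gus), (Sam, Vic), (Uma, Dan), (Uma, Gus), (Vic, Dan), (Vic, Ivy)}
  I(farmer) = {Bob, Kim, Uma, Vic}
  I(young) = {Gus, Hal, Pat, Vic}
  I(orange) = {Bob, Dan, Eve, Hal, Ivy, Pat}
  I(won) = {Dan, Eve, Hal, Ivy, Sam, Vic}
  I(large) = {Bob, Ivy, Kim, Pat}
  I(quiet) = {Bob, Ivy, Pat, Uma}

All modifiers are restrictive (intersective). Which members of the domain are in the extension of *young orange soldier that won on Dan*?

{Hal}

⟦that won⟧ = ⟦won⟧ = {Dan, Eve, Hal, Ivy, Sam, Vic}
⟦on Dan⟧ = {x : ⟨x, Dan⟩ ∈ ⟦on⟧} = {Dan, Hal, Ivy, Kim, Pat, Sam, Uma, Vic}
⟦soldier⟧ = {Bob, Eve, Gus, Hal, Ivy, Kim, Sam, Uma, Vic}
… ∩ ⟦that won⟧ = {Bob, Eve, Gus, Hal, Ivy, Kim, Sam, Uma, Vic} ∩ {Dan, Eve, Hal, Ivy, Sam, Vic} = {Eve, Hal, Ivy, Sam, Vic}
… ∩ ⟦on Dan⟧ = {Eve, Hal, Ivy, Sam, Vic} ∩ {Dan, Hal, Ivy, Kim, Pat, Sam, Uma, Vic} = {Hal, Ivy, Sam, Vic}
… ∩ ⟦young⟧ = {Hal, Ivy, Sam, Vic} ∩ {Gus, Hal, Pat, Vic} = {Hal, Vic}
… ∩ ⟦orange⟧ = {Hal, Vic} ∩ {Bob, Dan, Eve, Hal, Ivy, Pat} = {Hal}
So ⟦young orange soldier that won on Dan⟧ = {Hal}.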